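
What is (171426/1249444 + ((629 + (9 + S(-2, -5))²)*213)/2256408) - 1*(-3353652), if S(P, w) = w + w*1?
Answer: 18759528154336443/5593760788 ≈ 3.3537e+6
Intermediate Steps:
S(P, w) = 2*w (S(P, w) = w + w = 2*w)
(171426/1249444 + ((629 + (9 + S(-2, -5))²)*213)/2256408) - 1*(-3353652) = (171426/1249444 + ((629 + (9 + 2*(-5))²)*213)/2256408) - 1*(-3353652) = (171426*(1/1249444) + ((629 + (9 - 10)²)*213)*(1/2256408)) + 3353652 = (85713/624722 + ((629 + (-1)²)*213)*(1/2256408)) + 3353652 = (85713/624722 + ((629 + 1)*213)*(1/2256408)) + 3353652 = (85713/624722 + (630*213)*(1/2256408)) + 3353652 = (85713/624722 + 134190*(1/2256408)) + 3353652 = (85713/624722 + 1065/17908) + 3353652 = 1100138667/5593760788 + 3353652 = 18759528154336443/5593760788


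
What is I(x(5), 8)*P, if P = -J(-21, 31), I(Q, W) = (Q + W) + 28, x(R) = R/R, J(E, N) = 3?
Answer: -111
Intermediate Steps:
x(R) = 1
I(Q, W) = 28 + Q + W
P = -3 (P = -1*3 = -3)
I(x(5), 8)*P = (28 + 1 + 8)*(-3) = 37*(-3) = -111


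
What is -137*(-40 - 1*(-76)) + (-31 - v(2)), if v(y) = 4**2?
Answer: -4979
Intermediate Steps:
v(y) = 16
-137*(-40 - 1*(-76)) + (-31 - v(2)) = -137*(-40 - 1*(-76)) + (-31 - 1*16) = -137*(-40 + 76) + (-31 - 16) = -137*36 - 47 = -4932 - 47 = -4979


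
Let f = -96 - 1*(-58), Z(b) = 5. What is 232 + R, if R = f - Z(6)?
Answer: 189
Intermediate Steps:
f = -38 (f = -96 + 58 = -38)
R = -43 (R = -38 - 1*5 = -38 - 5 = -43)
232 + R = 232 - 43 = 189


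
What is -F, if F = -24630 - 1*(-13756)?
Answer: 10874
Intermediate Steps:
F = -10874 (F = -24630 + 13756 = -10874)
-F = -1*(-10874) = 10874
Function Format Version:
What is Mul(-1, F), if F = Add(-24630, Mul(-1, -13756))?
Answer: 10874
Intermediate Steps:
F = -10874 (F = Add(-24630, 13756) = -10874)
Mul(-1, F) = Mul(-1, -10874) = 10874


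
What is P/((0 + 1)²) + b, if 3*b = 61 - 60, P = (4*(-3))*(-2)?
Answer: 73/3 ≈ 24.333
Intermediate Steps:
P = 24 (P = -12*(-2) = 24)
b = ⅓ (b = (61 - 60)/3 = (⅓)*1 = ⅓ ≈ 0.33333)
P/((0 + 1)²) + b = 24/(0 + 1)² + ⅓ = 24/1² + ⅓ = 24/1 + ⅓ = 1*24 + ⅓ = 24 + ⅓ = 73/3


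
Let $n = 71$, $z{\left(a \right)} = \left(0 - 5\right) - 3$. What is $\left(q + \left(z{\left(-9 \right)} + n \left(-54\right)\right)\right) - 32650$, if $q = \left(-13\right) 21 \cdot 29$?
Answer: $-44409$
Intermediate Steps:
$z{\left(a \right)} = -8$ ($z{\left(a \right)} = -5 - 3 = -8$)
$q = -7917$ ($q = \left(-273\right) 29 = -7917$)
$\left(q + \left(z{\left(-9 \right)} + n \left(-54\right)\right)\right) - 32650 = \left(-7917 + \left(-8 + 71 \left(-54\right)\right)\right) - 32650 = \left(-7917 - 3842\right) - 32650 = -11759 - 32650 = -44409$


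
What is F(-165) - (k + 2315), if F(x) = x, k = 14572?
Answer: -17052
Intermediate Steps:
F(-165) - (k + 2315) = -165 - (14572 + 2315) = -165 - 1*16887 = -165 - 16887 = -17052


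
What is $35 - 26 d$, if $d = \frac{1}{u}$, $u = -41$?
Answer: $\frac{1461}{41} \approx 35.634$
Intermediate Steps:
$d = - \frac{1}{41}$ ($d = \frac{1}{-41} = - \frac{1}{41} \approx -0.02439$)
$35 - 26 d = 35 - - \frac{26}{41} = 35 + \frac{26}{41} = \frac{1461}{41}$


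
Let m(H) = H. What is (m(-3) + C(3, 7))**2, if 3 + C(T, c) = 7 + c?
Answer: 64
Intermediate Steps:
C(T, c) = 4 + c (C(T, c) = -3 + (7 + c) = 4 + c)
(m(-3) + C(3, 7))**2 = (-3 + (4 + 7))**2 = (-3 + 11)**2 = 8**2 = 64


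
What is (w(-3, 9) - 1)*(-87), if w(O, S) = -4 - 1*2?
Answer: 609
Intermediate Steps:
w(O, S) = -6 (w(O, S) = -4 - 2 = -6)
(w(-3, 9) - 1)*(-87) = (-6 - 1)*(-87) = -7*(-87) = 609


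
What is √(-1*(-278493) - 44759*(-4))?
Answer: √457529 ≈ 676.41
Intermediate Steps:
√(-1*(-278493) - 44759*(-4)) = √(278493 + 179036) = √457529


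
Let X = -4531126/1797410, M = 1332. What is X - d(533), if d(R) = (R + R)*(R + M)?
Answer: -1786708689013/898705 ≈ -1.9881e+6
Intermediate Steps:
X = -2265563/898705 (X = -4531126*1/1797410 = -2265563/898705 ≈ -2.5209)
d(R) = 2*R*(1332 + R) (d(R) = (R + R)*(R + 1332) = (2*R)*(1332 + R) = 2*R*(1332 + R))
X - d(533) = -2265563/898705 - 2*533*(1332 + 533) = -2265563/898705 - 2*533*1865 = -2265563/898705 - 1*1988090 = -2265563/898705 - 1988090 = -1786708689013/898705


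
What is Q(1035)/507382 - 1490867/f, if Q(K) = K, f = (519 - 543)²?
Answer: -378219242017/146126016 ≈ -2588.3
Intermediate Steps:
f = 576 (f = (-24)² = 576)
Q(1035)/507382 - 1490867/f = 1035/507382 - 1490867/576 = -378219242017/146126016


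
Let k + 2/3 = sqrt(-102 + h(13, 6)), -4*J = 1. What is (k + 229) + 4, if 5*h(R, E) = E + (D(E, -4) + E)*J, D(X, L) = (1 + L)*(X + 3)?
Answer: 697/3 + I*sqrt(399)/2 ≈ 232.33 + 9.9875*I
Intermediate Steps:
D(X, L) = (1 + L)*(3 + X)
J = -1/4 (J = -1/4*1 = -1/4 ≈ -0.25000)
h(R, E) = 9/20 + 3*E/10 (h(R, E) = (E + ((3 + E + 3*(-4) - 4*E) + E)*(-1/4))/5 = (E + ((3 + E - 12 - 4*E) + E)*(-1/4))/5 = (E + ((-9 - 3*E) + E)*(-1/4))/5 = (E + (-9 - 2*E)*(-1/4))/5 = (E + (9/4 + E/2))/5 = (9/4 + 3*E/2)/5 = 9/20 + 3*E/10)
k = -2/3 + I*sqrt(399)/2 (k = -2/3 + sqrt(-102 + (9/20 + (3/10)*6)) = -2/3 + sqrt(-102 + (9/20 + 9/5)) = -2/3 + sqrt(-102 + 9/4) = -2/3 + sqrt(-399/4) = -2/3 + I*sqrt(399)/2 ≈ -0.66667 + 9.9875*I)
(k + 229) + 4 = ((-2/3 + I*sqrt(399)/2) + 229) + 4 = (685/3 + I*sqrt(399)/2) + 4 = 697/3 + I*sqrt(399)/2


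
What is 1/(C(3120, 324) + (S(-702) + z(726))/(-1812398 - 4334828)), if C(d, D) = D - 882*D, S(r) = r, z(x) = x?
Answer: -3073613/877344389184 ≈ -3.5033e-6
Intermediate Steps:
C(d, D) = -881*D (C(d, D) = D - 882*D = -881*D)
1/(C(3120, 324) + (S(-702) + z(726))/(-1812398 - 4334828)) = 1/(-881*324 + (-702 + 726)/(-1812398 - 4334828)) = 1/(-285444 + 24/(-6147226)) = 1/(-285444 + 24*(-1/6147226)) = 1/(-285444 - 12/3073613) = 1/(-877344389184/3073613) = -3073613/877344389184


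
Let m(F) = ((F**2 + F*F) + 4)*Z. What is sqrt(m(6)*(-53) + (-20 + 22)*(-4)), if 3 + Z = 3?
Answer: 2*I*sqrt(2) ≈ 2.8284*I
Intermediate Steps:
Z = 0 (Z = -3 + 3 = 0)
m(F) = 0 (m(F) = ((F**2 + F*F) + 4)*0 = ((F**2 + F**2) + 4)*0 = (2*F**2 + 4)*0 = (4 + 2*F**2)*0 = 0)
sqrt(m(6)*(-53) + (-20 + 22)*(-4)) = sqrt(0*(-53) + (-20 + 22)*(-4)) = sqrt(0 + 2*(-4)) = sqrt(0 - 8) = sqrt(-8) = 2*I*sqrt(2)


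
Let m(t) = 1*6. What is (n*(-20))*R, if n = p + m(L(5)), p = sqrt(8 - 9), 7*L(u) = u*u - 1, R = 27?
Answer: -3240 - 540*I ≈ -3240.0 - 540.0*I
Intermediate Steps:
L(u) = -1/7 + u**2/7 (L(u) = (u*u - 1)/7 = (u**2 - 1)/7 = (-1 + u**2)/7 = -1/7 + u**2/7)
m(t) = 6
p = I (p = sqrt(-1) = I ≈ 1.0*I)
n = 6 + I (n = I + 6 = 6 + I ≈ 6.0 + 1.0*I)
(n*(-20))*R = ((6 + I)*(-20))*27 = (-120 - 20*I)*27 = -3240 - 540*I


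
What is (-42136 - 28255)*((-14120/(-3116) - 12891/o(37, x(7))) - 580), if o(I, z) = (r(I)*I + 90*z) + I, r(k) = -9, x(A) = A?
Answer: 11246436871059/260186 ≈ 4.3225e+7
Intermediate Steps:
o(I, z) = -8*I + 90*z (o(I, z) = (-9*I + 90*z) + I = -8*I + 90*z)
(-42136 - 28255)*((-14120/(-3116) - 12891/o(37, x(7))) - 580) = (-42136 - 28255)*((-14120/(-3116) - 12891/(-8*37 + 90*7)) - 580) = -70391*((-14120*(-1/3116) - 12891/(-296 + 630)) - 580) = -70391*((3530/779 - 12891/334) - 580) = -70391*(-8863069/260186 - 580) = -70391*(-159770949/260186) = 11246436871059/260186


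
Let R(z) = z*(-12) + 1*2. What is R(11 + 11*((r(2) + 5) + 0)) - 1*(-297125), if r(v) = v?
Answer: 296071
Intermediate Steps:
R(z) = 2 - 12*z (R(z) = -12*z + 2 = 2 - 12*z)
R(11 + 11*((r(2) + 5) + 0)) - 1*(-297125) = (2 - 12*(11 + 11*((2 + 5) + 0))) - 1*(-297125) = (2 - 12*(11 + 11*(7 + 0))) + 297125 = (2 - 12*(11 + 11*7)) + 297125 = (2 - 12*(11 + 77)) + 297125 = (2 - 12*88) + 297125 = (2 - 1056) + 297125 = -1054 + 297125 = 296071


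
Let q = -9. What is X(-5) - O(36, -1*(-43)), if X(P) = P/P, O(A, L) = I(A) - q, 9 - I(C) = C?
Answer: 19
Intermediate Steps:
I(C) = 9 - C
O(A, L) = 18 - A (O(A, L) = (9 - A) - 1*(-9) = (9 - A) + 9 = 18 - A)
X(P) = 1
X(-5) - O(36, -1*(-43)) = 1 - (18 - 1*36) = 1 - (18 - 36) = 1 - 1*(-18) = 1 + 18 = 19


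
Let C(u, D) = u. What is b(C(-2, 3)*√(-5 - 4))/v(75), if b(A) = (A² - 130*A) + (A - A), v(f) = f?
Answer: -12/25 + 52*I/5 ≈ -0.48 + 10.4*I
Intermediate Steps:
b(A) = A² - 130*A (b(A) = (A² - 130*A) + 0 = A² - 130*A)
b(C(-2, 3)*√(-5 - 4))/v(75) = ((-2*√(-5 - 4))*(-130 - 2*√(-5 - 4)))/75 = ((-6*I)*(-130 - 6*I))*(1/75) = -6*I*(-130 - 6*I)*(1/75) = -2*I*(-130 - 6*I)/25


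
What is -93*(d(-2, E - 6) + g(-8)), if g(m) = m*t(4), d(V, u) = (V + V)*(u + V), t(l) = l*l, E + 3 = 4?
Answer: 9300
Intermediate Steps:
E = 1 (E = -3 + 4 = 1)
t(l) = l²
d(V, u) = 2*V*(V + u) (d(V, u) = (2*V)*(V + u) = 2*V*(V + u))
g(m) = 16*m (g(m) = m*4² = m*16 = 16*m)
-93*(d(-2, E - 6) + g(-8)) = -93*(2*(-2)*(-2 + (1 - 6)) + 16*(-8)) = -93*(2*(-2)*(-2 - 5) - 128) = -93*(2*(-2)*(-7) - 128) = -93*(28 - 128) = -93*(-100) = 9300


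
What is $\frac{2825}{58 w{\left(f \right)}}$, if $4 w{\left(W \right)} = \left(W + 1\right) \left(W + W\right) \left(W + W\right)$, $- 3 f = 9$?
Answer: $- \frac{2825}{1044} \approx -2.7059$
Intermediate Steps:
$f = -3$ ($f = \left(- \frac{1}{3}\right) 9 = -3$)
$w{\left(W \right)} = W^{2} \left(1 + W\right)$ ($w{\left(W \right)} = \frac{\left(W + 1\right) \left(W + W\right) \left(W + W\right)}{4} = \frac{\left(1 + W\right) 2 W 2 W}{4} = \frac{2 W \left(1 + W\right) 2 W}{4} = \frac{4 W^{2} \left(1 + W\right)}{4} = W^{2} \left(1 + W\right)$)
$\frac{2825}{58 w{\left(f \right)}} = \frac{2825}{58 \left(-3\right)^{2} \left(1 - 3\right)} = \frac{2825}{58 \cdot 9 \left(-2\right)} = \frac{2825}{58 \left(-18\right)} = \frac{2825}{-1044} = 2825 \left(- \frac{1}{1044}\right) = - \frac{2825}{1044}$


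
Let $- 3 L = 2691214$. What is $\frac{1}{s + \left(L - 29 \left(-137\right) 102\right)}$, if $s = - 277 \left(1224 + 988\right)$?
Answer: $- \frac{3}{3313648} \approx -9.0535 \cdot 10^{-7}$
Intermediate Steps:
$L = - \frac{2691214}{3}$ ($L = \left(- \frac{1}{3}\right) 2691214 = - \frac{2691214}{3} \approx -8.9707 \cdot 10^{5}$)
$s = -612724$ ($s = \left(-277\right) 2212 = -612724$)
$\frac{1}{s + \left(L - 29 \left(-137\right) 102\right)} = \frac{1}{-612724 - \left(\frac{2691214}{3} + 29 \left(-137\right) 102\right)} = \frac{1}{-612724 - \left(\frac{2691214}{3} - 405246\right)} = \frac{1}{-612724 - \frac{1475476}{3}} = \frac{1}{- \frac{3313648}{3}} = - \frac{3}{3313648}$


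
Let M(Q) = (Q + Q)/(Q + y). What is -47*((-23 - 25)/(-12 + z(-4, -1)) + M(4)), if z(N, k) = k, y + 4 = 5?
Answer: -16168/65 ≈ -248.74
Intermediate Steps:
y = 1 (y = -4 + 5 = 1)
M(Q) = 2*Q/(1 + Q) (M(Q) = (Q + Q)/(Q + 1) = (2*Q)/(1 + Q) = 2*Q/(1 + Q))
-47*((-23 - 25)/(-12 + z(-4, -1)) + M(4)) = -47*((-23 - 25)/(-12 - 1) + 2*4/(1 + 4)) = -47*(-48/(-13) + 2*4/5) = -47*(-48*(-1/13) + 2*4*(⅕)) = -47*(48/13 + 8/5) = -47*344/65 = -16168/65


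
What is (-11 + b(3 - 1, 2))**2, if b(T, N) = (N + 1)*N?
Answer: 25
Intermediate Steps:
b(T, N) = N*(1 + N) (b(T, N) = (1 + N)*N = N*(1 + N))
(-11 + b(3 - 1, 2))**2 = (-11 + 2*(1 + 2))**2 = (-11 + 2*3)**2 = (-11 + 6)**2 = (-5)**2 = 25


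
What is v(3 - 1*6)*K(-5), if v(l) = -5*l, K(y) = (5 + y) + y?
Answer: -75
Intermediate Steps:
K(y) = 5 + 2*y
v(3 - 1*6)*K(-5) = (-5*(3 - 1*6))*(5 + 2*(-5)) = (-5*(3 - 6))*(5 - 10) = -5*(-3)*(-5) = 15*(-5) = -75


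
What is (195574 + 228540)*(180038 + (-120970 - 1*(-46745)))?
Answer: 44876774682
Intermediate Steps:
(195574 + 228540)*(180038 + (-120970 - 1*(-46745))) = 424114*(180038 + (-120970 + 46745)) = 424114*(180038 - 74225) = 424114*105813 = 44876774682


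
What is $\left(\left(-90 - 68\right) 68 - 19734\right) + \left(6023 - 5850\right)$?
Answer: $-30305$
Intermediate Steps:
$\left(\left(-90 - 68\right) 68 - 19734\right) + \left(6023 - 5850\right) = \left(\left(-158\right) 68 - 19734\right) + 173 = \left(-10744 - 19734\right) + 173 = -30478 + 173 = -30305$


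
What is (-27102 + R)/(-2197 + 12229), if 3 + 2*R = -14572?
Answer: -68779/20064 ≈ -3.4280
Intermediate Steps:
R = -14575/2 (R = -3/2 + (1/2)*(-14572) = -3/2 - 7286 = -14575/2 ≈ -7287.5)
(-27102 + R)/(-2197 + 12229) = (-27102 - 14575/2)/(-2197 + 12229) = -68779/2/10032 = -68779/2*1/10032 = -68779/20064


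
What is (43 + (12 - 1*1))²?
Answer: 2916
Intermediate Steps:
(43 + (12 - 1*1))² = (43 + (12 - 1))² = (43 + 11)² = 54² = 2916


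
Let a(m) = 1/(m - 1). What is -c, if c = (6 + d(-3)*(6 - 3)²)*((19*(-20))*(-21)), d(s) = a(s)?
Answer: -29925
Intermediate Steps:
a(m) = 1/(-1 + m)
d(s) = 1/(-1 + s)
c = 29925 (c = (6 + (6 - 3)²/(-1 - 3))*((19*(-20))*(-21)) = (6 + 3²/(-4))*(-380*(-21)) = (6 - ¼*9)*7980 = (6 - 9/4)*7980 = (15/4)*7980 = 29925)
-c = -1*29925 = -29925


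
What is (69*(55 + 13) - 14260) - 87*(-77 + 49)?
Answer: -7132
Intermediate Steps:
(69*(55 + 13) - 14260) - 87*(-77 + 49) = (69*68 - 14260) - 87*(-28) = (4692 - 14260) + 2436 = -9568 + 2436 = -7132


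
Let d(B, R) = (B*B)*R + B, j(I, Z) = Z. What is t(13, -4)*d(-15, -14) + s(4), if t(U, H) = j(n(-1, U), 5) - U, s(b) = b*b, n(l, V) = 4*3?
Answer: 25336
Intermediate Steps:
n(l, V) = 12
s(b) = b²
t(U, H) = 5 - U
d(B, R) = B + R*B² (d(B, R) = B²*R + B = R*B² + B = B + R*B²)
t(13, -4)*d(-15, -14) + s(4) = (5 - 1*13)*(-15*(1 - 15*(-14))) + 4² = (5 - 13)*(-15*(1 + 210)) + 16 = -(-120)*211 + 16 = -8*(-3165) + 16 = 25320 + 16 = 25336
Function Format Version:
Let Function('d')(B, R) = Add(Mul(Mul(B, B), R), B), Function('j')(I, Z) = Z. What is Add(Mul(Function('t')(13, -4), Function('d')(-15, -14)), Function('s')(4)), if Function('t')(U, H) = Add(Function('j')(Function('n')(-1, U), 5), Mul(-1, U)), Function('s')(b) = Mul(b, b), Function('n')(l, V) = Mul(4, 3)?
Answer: 25336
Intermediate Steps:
Function('n')(l, V) = 12
Function('s')(b) = Pow(b, 2)
Function('t')(U, H) = Add(5, Mul(-1, U))
Function('d')(B, R) = Add(B, Mul(R, Pow(B, 2))) (Function('d')(B, R) = Add(Mul(Pow(B, 2), R), B) = Add(Mul(R, Pow(B, 2)), B) = Add(B, Mul(R, Pow(B, 2))))
Add(Mul(Function('t')(13, -4), Function('d')(-15, -14)), Function('s')(4)) = Add(Mul(Add(5, Mul(-1, 13)), Mul(-15, Add(1, Mul(-15, -14)))), Pow(4, 2)) = Add(Mul(Add(5, -13), Mul(-15, Add(1, 210))), 16) = Add(Mul(-8, Mul(-15, 211)), 16) = Add(Mul(-8, -3165), 16) = Add(25320, 16) = 25336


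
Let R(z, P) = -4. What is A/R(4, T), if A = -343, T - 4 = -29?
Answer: 343/4 ≈ 85.750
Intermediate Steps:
T = -25 (T = 4 - 29 = -25)
A/R(4, T) = -343/(-4) = -343*(-¼) = 343/4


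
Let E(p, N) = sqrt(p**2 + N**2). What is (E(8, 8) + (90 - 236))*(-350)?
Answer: 51100 - 2800*sqrt(2) ≈ 47140.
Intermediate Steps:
E(p, N) = sqrt(N**2 + p**2)
(E(8, 8) + (90 - 236))*(-350) = (sqrt(8**2 + 8**2) + (90 - 236))*(-350) = (sqrt(64 + 64) - 146)*(-350) = (sqrt(128) - 146)*(-350) = (8*sqrt(2) - 146)*(-350) = (-146 + 8*sqrt(2))*(-350) = 51100 - 2800*sqrt(2)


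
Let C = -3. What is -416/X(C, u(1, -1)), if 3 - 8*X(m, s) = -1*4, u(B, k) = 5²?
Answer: -3328/7 ≈ -475.43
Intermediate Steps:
u(B, k) = 25
X(m, s) = 7/8 (X(m, s) = 3/8 - (-1)*4/8 = 3/8 - ⅛*(-4) = 3/8 + ½ = 7/8)
-416/X(C, u(1, -1)) = -416/7/8 = -416*8/7 = -26*128/7 = -3328/7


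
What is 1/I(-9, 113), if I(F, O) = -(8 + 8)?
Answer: -1/16 ≈ -0.062500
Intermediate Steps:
I(F, O) = -16 (I(F, O) = -1*16 = -16)
1/I(-9, 113) = 1/(-16) = -1/16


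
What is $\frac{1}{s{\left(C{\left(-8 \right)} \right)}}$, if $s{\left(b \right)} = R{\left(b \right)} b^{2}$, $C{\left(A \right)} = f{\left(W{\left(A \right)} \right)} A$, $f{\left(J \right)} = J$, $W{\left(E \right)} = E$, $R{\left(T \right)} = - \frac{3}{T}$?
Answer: $- \frac{1}{192} \approx -0.0052083$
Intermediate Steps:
$C{\left(A \right)} = A^{2}$ ($C{\left(A \right)} = A A = A^{2}$)
$s{\left(b \right)} = - 3 b$ ($s{\left(b \right)} = - \frac{3}{b} b^{2} = - 3 b$)
$\frac{1}{s{\left(C{\left(-8 \right)} \right)}} = \frac{1}{\left(-3\right) \left(-8\right)^{2}} = \frac{1}{\left(-3\right) 64} = \frac{1}{-192} = - \frac{1}{192}$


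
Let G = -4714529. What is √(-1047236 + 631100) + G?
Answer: -4714529 + 2*I*√104034 ≈ -4.7145e+6 + 645.09*I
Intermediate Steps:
√(-1047236 + 631100) + G = √(-1047236 + 631100) - 4714529 = √(-416136) - 4714529 = 2*I*√104034 - 4714529 = -4714529 + 2*I*√104034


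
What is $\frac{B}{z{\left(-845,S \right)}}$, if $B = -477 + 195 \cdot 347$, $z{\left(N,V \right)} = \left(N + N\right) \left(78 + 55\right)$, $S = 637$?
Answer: $- \frac{33594}{112385} \approx -0.29892$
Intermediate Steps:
$z{\left(N,V \right)} = 266 N$ ($z{\left(N,V \right)} = 2 N 133 = 266 N$)
$B = 67188$ ($B = -477 + 67665 = 67188$)
$\frac{B}{z{\left(-845,S \right)}} = \frac{67188}{266 \left(-845\right)} = \frac{67188}{-224770} = 67188 \left(- \frac{1}{224770}\right) = - \frac{33594}{112385}$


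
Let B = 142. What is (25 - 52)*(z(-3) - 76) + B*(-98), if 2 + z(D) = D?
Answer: -11729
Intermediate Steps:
z(D) = -2 + D
(25 - 52)*(z(-3) - 76) + B*(-98) = (25 - 52)*((-2 - 3) - 76) + 142*(-98) = -27*(-5 - 76) - 13916 = -27*(-81) - 13916 = 2187 - 13916 = -11729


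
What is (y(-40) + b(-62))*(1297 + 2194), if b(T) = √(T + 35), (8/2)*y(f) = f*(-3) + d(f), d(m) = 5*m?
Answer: -69820 + 10473*I*√3 ≈ -69820.0 + 18140.0*I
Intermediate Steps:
y(f) = f/2 (y(f) = (f*(-3) + 5*f)/4 = (-3*f + 5*f)/4 = (2*f)/4 = f/2)
b(T) = √(35 + T)
(y(-40) + b(-62))*(1297 + 2194) = ((½)*(-40) + √(35 - 62))*(1297 + 2194) = (-20 + √(-27))*3491 = (-20 + 3*I*√3)*3491 = -69820 + 10473*I*√3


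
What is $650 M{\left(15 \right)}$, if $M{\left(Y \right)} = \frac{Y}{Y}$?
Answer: $650$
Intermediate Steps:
$M{\left(Y \right)} = 1$
$650 M{\left(15 \right)} = 650 \cdot 1 = 650$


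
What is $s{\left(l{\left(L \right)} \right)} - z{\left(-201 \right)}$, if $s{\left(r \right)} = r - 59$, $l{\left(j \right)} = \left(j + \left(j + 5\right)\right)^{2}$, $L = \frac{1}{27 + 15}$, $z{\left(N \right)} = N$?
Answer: $\frac{73858}{441} \approx 167.48$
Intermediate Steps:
$L = \frac{1}{42} \approx 0.02381$
$l{\left(j \right)} = \left(5 + 2 j\right)^{2}$ ($l{\left(j \right)} = \left(j + \left(5 + j\right)\right)^{2} = \left(5 + 2 j\right)^{2}$)
$s{\left(r \right)} = -59 + r$
$s{\left(l{\left(L \right)} \right)} - z{\left(-201 \right)} = \left(-59 + \left(5 + 2 \cdot \frac{1}{42}\right)^{2}\right) - -201 = \left(-59 + \left(5 + \frac{1}{21}\right)^{2}\right) + 201 = \left(-59 + \left(\frac{106}{21}\right)^{2}\right) + 201 = \left(-59 + \frac{11236}{441}\right) + 201 = - \frac{14783}{441} + 201 = \frac{73858}{441}$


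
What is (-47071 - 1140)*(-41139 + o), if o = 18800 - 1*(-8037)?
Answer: 689513722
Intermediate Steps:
o = 26837 (o = 18800 + 8037 = 26837)
(-47071 - 1140)*(-41139 + o) = (-47071 - 1140)*(-41139 + 26837) = -48211*(-14302) = 689513722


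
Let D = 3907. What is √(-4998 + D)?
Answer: I*√1091 ≈ 33.03*I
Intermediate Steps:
√(-4998 + D) = √(-4998 + 3907) = √(-1091) = I*√1091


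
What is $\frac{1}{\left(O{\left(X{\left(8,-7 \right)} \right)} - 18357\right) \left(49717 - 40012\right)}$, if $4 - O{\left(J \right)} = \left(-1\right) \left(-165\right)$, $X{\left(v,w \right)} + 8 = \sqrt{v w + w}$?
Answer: $- \frac{1}{179717190} \approx -5.5643 \cdot 10^{-9}$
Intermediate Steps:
$X{\left(v,w \right)} = -8 + \sqrt{w + v w}$ ($X{\left(v,w \right)} = -8 + \sqrt{v w + w} = -8 + \sqrt{w + v w}$)
$O{\left(J \right)} = -161$ ($O{\left(J \right)} = 4 - \left(-1\right) \left(-165\right) = 4 - 165 = -161$)
$\frac{1}{\left(O{\left(X{\left(8,-7 \right)} \right)} - 18357\right) \left(49717 - 40012\right)} = \frac{1}{\left(-161 - 18357\right) \left(49717 - 40012\right)} = \frac{1}{\left(-18518\right) 9705} = \frac{1}{-179717190} = - \frac{1}{179717190}$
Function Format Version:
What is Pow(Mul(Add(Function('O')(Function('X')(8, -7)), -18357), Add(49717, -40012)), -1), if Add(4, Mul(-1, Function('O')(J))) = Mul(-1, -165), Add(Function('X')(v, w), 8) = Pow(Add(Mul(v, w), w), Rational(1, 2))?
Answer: Rational(-1, 179717190) ≈ -5.5643e-9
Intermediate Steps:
Function('X')(v, w) = Add(-8, Pow(Add(w, Mul(v, w)), Rational(1, 2))) (Function('X')(v, w) = Add(-8, Pow(Add(Mul(v, w), w), Rational(1, 2))) = Add(-8, Pow(Add(w, Mul(v, w)), Rational(1, 2))))
Function('O')(J) = -161 (Function('O')(J) = Add(4, Mul(-1, Mul(-1, -165))) = Add(4, Mul(-1, 165)) = Add(4, -165) = -161)
Pow(Mul(Add(Function('O')(Function('X')(8, -7)), -18357), Add(49717, -40012)), -1) = Pow(Mul(Add(-161, -18357), Add(49717, -40012)), -1) = Pow(Mul(-18518, 9705), -1) = Pow(-179717190, -1) = Rational(-1, 179717190)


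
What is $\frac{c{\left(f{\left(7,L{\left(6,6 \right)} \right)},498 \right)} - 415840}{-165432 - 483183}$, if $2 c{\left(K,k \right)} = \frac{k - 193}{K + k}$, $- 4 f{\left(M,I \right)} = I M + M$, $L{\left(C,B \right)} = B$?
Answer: $\frac{14690482}{22913799} \approx 0.64112$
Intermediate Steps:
$f{\left(M,I \right)} = - \frac{M}{4} - \frac{I M}{4}$ ($f{\left(M,I \right)} = - \frac{I M + M}{4} = - \frac{M + I M}{4} = - \frac{M}{4} - \frac{I M}{4}$)
$c{\left(K,k \right)} = \frac{-193 + k}{2 \left(K + k\right)}$ ($c{\left(K,k \right)} = \frac{\left(k - 193\right) \frac{1}{K + k}}{2} = \frac{\left(-193 + k\right) \frac{1}{K + k}}{2} = \frac{\frac{1}{K + k} \left(-193 + k\right)}{2} = \frac{-193 + k}{2 \left(K + k\right)}$)
$\frac{c{\left(f{\left(7,L{\left(6,6 \right)} \right)},498 \right)} - 415840}{-165432 - 483183} = \frac{\frac{-193 + 498}{2 \left(\left(- \frac{1}{4}\right) 7 \left(1 + 6\right) + 498\right)} - 415840}{-165432 - 483183} = \frac{\frac{1}{2} \frac{1}{\left(- \frac{1}{4}\right) 7 \cdot 7 + 498} \cdot 305 - 415840}{-648615} = \left(\frac{1}{2} \frac{1}{- \frac{49}{4} + 498} \cdot 305 - 415840\right) \left(- \frac{1}{648615}\right) = \left(\frac{1}{2} \frac{1}{\frac{1943}{4}} \cdot 305 - 415840\right) \left(- \frac{1}{648615}\right) = \left(\frac{1}{2} \cdot \frac{4}{1943} \cdot 305 - 415840\right) \left(- \frac{1}{648615}\right) = \left(\frac{610}{1943} - 415840\right) \left(- \frac{1}{648615}\right) = \left(- \frac{807976510}{1943}\right) \left(- \frac{1}{648615}\right) = \frac{14690482}{22913799}$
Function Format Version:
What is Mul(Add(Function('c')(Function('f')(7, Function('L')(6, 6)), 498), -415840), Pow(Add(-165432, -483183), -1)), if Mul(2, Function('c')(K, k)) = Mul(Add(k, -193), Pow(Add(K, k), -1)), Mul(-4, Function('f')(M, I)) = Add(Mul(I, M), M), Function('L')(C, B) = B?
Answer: Rational(14690482, 22913799) ≈ 0.64112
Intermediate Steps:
Function('f')(M, I) = Add(Mul(Rational(-1, 4), M), Mul(Rational(-1, 4), I, M)) (Function('f')(M, I) = Mul(Rational(-1, 4), Add(Mul(I, M), M)) = Mul(Rational(-1, 4), Add(M, Mul(I, M))) = Add(Mul(Rational(-1, 4), M), Mul(Rational(-1, 4), I, M)))
Function('c')(K, k) = Mul(Rational(1, 2), Pow(Add(K, k), -1), Add(-193, k)) (Function('c')(K, k) = Mul(Rational(1, 2), Mul(Add(k, -193), Pow(Add(K, k), -1))) = Mul(Rational(1, 2), Mul(Add(-193, k), Pow(Add(K, k), -1))) = Mul(Rational(1, 2), Mul(Pow(Add(K, k), -1), Add(-193, k))) = Mul(Rational(1, 2), Pow(Add(K, k), -1), Add(-193, k)))
Mul(Add(Function('c')(Function('f')(7, Function('L')(6, 6)), 498), -415840), Pow(Add(-165432, -483183), -1)) = Mul(Add(Mul(Rational(1, 2), Pow(Add(Mul(Rational(-1, 4), 7, Add(1, 6)), 498), -1), Add(-193, 498)), -415840), Pow(Add(-165432, -483183), -1)) = Mul(Add(Mul(Rational(1, 2), Pow(Add(Mul(Rational(-1, 4), 7, 7), 498), -1), 305), -415840), Pow(-648615, -1)) = Mul(Add(Mul(Rational(1, 2), Pow(Add(Rational(-49, 4), 498), -1), 305), -415840), Rational(-1, 648615)) = Mul(Add(Mul(Rational(1, 2), Pow(Rational(1943, 4), -1), 305), -415840), Rational(-1, 648615)) = Mul(Add(Mul(Rational(1, 2), Rational(4, 1943), 305), -415840), Rational(-1, 648615)) = Mul(Add(Rational(610, 1943), -415840), Rational(-1, 648615)) = Mul(Rational(-807976510, 1943), Rational(-1, 648615)) = Rational(14690482, 22913799)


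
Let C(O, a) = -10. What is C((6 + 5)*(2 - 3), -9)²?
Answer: 100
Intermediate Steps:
C((6 + 5)*(2 - 3), -9)² = (-10)² = 100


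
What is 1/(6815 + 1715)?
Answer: 1/8530 ≈ 0.00011723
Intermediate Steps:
1/(6815 + 1715) = 1/8530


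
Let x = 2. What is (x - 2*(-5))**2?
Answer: 144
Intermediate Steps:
(x - 2*(-5))**2 = (2 - 2*(-5))**2 = (2 + 10)**2 = 12**2 = 144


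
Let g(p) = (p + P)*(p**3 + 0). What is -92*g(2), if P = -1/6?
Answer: -4048/3 ≈ -1349.3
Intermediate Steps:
P = -1/6 (P = -1*1/6 = -1/6 ≈ -0.16667)
g(p) = p**3*(-1/6 + p) (g(p) = (p - 1/6)*(p**3 + 0) = (-1/6 + p)*p**3 = p**3*(-1/6 + p))
-92*g(2) = -92*2**3*(-1/6 + 2) = -736*11/6 = -92*44/3 = -4048/3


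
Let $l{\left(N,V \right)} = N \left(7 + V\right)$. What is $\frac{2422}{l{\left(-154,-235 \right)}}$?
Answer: $\frac{173}{2508} \approx 0.068979$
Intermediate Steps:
$\frac{2422}{l{\left(-154,-235 \right)}} = \frac{2422}{\left(-154\right) \left(7 - 235\right)} = \frac{2422}{\left(-154\right) \left(-228\right)} = \frac{2422}{35112} = 2422 \cdot \frac{1}{35112} = \frac{173}{2508}$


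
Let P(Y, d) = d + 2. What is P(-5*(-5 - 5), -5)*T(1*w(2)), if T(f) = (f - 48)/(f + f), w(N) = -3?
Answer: -51/2 ≈ -25.500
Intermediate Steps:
P(Y, d) = 2 + d
T(f) = (-48 + f)/(2*f) (T(f) = (-48 + f)/((2*f)) = (-48 + f)*(1/(2*f)) = (-48 + f)/(2*f))
P(-5*(-5 - 5), -5)*T(1*w(2)) = (2 - 5)*((-48 + 1*(-3))/(2*((1*(-3))))) = -3*(-48 - 3)/(2*(-3)) = -3*(-1)*(-51)/(2*3) = -3*17/2 = -51/2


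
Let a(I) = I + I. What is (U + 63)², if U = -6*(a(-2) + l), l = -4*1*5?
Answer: 42849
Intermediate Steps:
a(I) = 2*I
l = -20 (l = -4*5 = -20)
U = 144 (U = -6*(2*(-2) - 20) = -6*(-4 - 20) = -6*(-24) = 144)
(U + 63)² = (144 + 63)² = 207² = 42849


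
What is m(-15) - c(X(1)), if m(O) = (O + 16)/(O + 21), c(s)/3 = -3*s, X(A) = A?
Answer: 55/6 ≈ 9.1667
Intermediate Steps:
c(s) = -9*s (c(s) = 3*(-3*s) = -9*s)
m(O) = (16 + O)/(21 + O)
m(-15) - c(X(1)) = (16 - 15)/(21 - 15) - (-9) = 1/6 - 1*(-9) = (1/6)*1 + 9 = 1/6 + 9 = 55/6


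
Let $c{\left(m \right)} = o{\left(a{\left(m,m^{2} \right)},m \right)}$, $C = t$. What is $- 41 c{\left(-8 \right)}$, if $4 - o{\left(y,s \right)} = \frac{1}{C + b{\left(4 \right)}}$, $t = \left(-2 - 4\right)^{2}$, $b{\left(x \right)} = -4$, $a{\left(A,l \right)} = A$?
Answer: $- \frac{5207}{32} \approx -162.72$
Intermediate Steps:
$t = 36$ ($t = \left(-6\right)^{2} = 36$)
$C = 36$
$o{\left(y,s \right)} = \frac{127}{32}$ ($o{\left(y,s \right)} = 4 - \frac{1}{36 - 4} = 4 - \frac{1}{32} = \frac{127}{32}$)
$c{\left(m \right)} = \frac{127}{32}$
$- 41 c{\left(-8 \right)} = \left(-41\right) \frac{127}{32} = - \frac{5207}{32}$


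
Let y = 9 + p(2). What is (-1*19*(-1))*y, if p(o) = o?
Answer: 209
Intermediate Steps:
y = 11 (y = 9 + 2 = 11)
(-1*19*(-1))*y = (-1*19*(-1))*11 = -19*(-1)*11 = 19*11 = 209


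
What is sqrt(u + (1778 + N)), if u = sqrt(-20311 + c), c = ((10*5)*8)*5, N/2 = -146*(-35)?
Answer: sqrt(11998 + I*sqrt(18311)) ≈ 109.54 + 0.6177*I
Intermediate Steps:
N = 10220 (N = 2*(-146*(-35)) = 2*5110 = 10220)
c = 2000 (c = (50*8)*5 = 400*5 = 2000)
u = I*sqrt(18311) (u = sqrt(-20311 + 2000) = sqrt(-18311) = I*sqrt(18311) ≈ 135.32*I)
sqrt(u + (1778 + N)) = sqrt(I*sqrt(18311) + (1778 + 10220)) = sqrt(I*sqrt(18311) + 11998) = sqrt(11998 + I*sqrt(18311))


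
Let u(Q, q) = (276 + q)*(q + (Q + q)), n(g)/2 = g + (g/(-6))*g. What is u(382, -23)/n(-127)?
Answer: -36432/2413 ≈ -15.098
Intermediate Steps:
n(g) = 2*g - g**2/3 (n(g) = 2*(g + (g/(-6))*g) = 2*(g + (g*(-1/6))*g) = 2*(g + (-g/6)*g) = 2*(g - g**2/6) = 2*g - g**2/3)
u(Q, q) = (276 + q)*(Q + 2*q)
u(382, -23)/n(-127) = (2*(-23)**2 + 276*382 + 552*(-23) + 382*(-23))/(((1/3)*(-127)*(6 - 1*(-127)))) = (2*529 + 105432 - 12696 - 8786)/(((1/3)*(-127)*(6 + 127))) = (1058 + 105432 - 12696 - 8786)/(((1/3)*(-127)*133)) = 85008/(-16891/3) = 85008*(-3/16891) = -36432/2413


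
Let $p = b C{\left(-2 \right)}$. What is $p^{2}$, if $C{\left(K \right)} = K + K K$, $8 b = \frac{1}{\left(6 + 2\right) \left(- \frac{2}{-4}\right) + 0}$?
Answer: $\frac{1}{256} \approx 0.0039063$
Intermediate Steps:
$b = \frac{1}{32}$ ($b = \frac{1}{8 \left(\left(6 + 2\right) \left(- \frac{2}{-4}\right) + 0\right)} = \frac{1}{8 \left(8 \left(\left(-2\right) \left(- \frac{1}{4}\right)\right) + 0\right)} = \frac{1}{8 \left(8 \cdot \frac{1}{2} + 0\right)} = \frac{1}{8 \left(4 + 0\right)} = \frac{1}{8 \cdot 4} = \frac{1}{8} \cdot \frac{1}{4} = \frac{1}{32} \approx 0.03125$)
$C{\left(K \right)} = K + K^{2}$
$p = \frac{1}{16}$ ($p = \frac{\left(-2\right) \left(1 - 2\right)}{32} = \frac{\left(-2\right) \left(-1\right)}{32} = \frac{1}{32} \cdot 2 = \frac{1}{16} \approx 0.0625$)
$p^{2} = \left(\frac{1}{16}\right)^{2} = \frac{1}{256}$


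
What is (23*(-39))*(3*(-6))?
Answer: 16146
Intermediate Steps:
(23*(-39))*(3*(-6)) = -897*(-18) = 16146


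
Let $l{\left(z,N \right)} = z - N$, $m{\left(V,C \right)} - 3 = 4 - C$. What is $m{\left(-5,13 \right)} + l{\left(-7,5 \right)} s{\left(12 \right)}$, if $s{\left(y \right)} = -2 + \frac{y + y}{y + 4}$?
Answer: $0$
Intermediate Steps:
$m{\left(V,C \right)} = 7 - C$ ($m{\left(V,C \right)} = 3 - \left(-4 + C\right) = 7 - C$)
$s{\left(y \right)} = -2 + \frac{2 y}{4 + y}$
$m{\left(-5,13 \right)} + l{\left(-7,5 \right)} s{\left(12 \right)} = \left(7 - 13\right) + \left(-7 - 5\right) \left(- \frac{8}{4 + 12}\right) = \left(7 - 13\right) + \left(-7 - 5\right) \left(- \frac{8}{16}\right) = -6 - 12 \left(\left(-8\right) \frac{1}{16}\right) = -6 - -6 = -6 + 6 = 0$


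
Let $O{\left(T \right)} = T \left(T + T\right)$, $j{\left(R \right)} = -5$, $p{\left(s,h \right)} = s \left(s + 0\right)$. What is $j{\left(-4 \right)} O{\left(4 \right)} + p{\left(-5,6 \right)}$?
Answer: $-135$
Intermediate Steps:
$p{\left(s,h \right)} = s^{2}$ ($p{\left(s,h \right)} = s s = s^{2}$)
$O{\left(T \right)} = 2 T^{2}$ ($O{\left(T \right)} = T 2 T = 2 T^{2}$)
$j{\left(-4 \right)} O{\left(4 \right)} + p{\left(-5,6 \right)} = - 5 \cdot 2 \cdot 4^{2} + \left(-5\right)^{2} = - 5 \cdot 2 \cdot 16 + 25 = \left(-5\right) 32 + 25 = -160 + 25 = -135$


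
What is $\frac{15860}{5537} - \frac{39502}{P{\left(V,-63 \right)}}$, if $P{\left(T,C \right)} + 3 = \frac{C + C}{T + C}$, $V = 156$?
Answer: $\frac{6782540894}{747495} \approx 9073.7$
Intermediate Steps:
$P{\left(T,C \right)} = -3 + \frac{2 C}{C + T}$ ($P{\left(T,C \right)} = -3 + \frac{C + C}{T + C} = -3 + \frac{2 C}{C + T}$)
$\frac{15860}{5537} - \frac{39502}{P{\left(V,-63 \right)}} = \frac{15860}{5537} - \frac{39502}{\frac{1}{-63 + 156} \left(\left(-1\right) \left(-63\right) - 468\right)} = 15860 \cdot \frac{1}{5537} - \frac{39502}{\frac{1}{93} \left(63 - 468\right)} = \frac{15860}{5537} - \frac{39502}{\frac{1}{93} \left(-405\right)} = \frac{15860}{5537} - \frac{39502}{- \frac{135}{31}} = \frac{15860}{5537} - - \frac{1224562}{135} = \frac{15860}{5537} + \frac{1224562}{135} = \frac{6782540894}{747495}$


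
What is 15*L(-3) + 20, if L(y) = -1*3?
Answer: -25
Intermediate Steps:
L(y) = -3
15*L(-3) + 20 = 15*(-3) + 20 = -45 + 20 = -25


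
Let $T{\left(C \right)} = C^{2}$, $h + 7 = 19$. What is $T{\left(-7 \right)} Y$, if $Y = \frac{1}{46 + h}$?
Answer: $\frac{49}{58} \approx 0.84483$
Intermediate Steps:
$h = 12$ ($h = -7 + 19 = 12$)
$Y = \frac{1}{58}$ ($Y = \frac{1}{46 + 12} = \frac{1}{58} \approx 0.017241$)
$T{\left(-7 \right)} Y = \left(-7\right)^{2} \cdot \frac{1}{58} = 49 \cdot \frac{1}{58} = \frac{49}{58}$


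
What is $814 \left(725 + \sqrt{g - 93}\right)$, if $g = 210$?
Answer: $590150 + 2442 \sqrt{13} \approx 5.9896 \cdot 10^{5}$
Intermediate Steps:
$814 \left(725 + \sqrt{g - 93}\right) = 814 \left(725 + \sqrt{210 - 93}\right) = 814 \left(725 + \sqrt{117}\right) = 814 \left(725 + 3 \sqrt{13}\right) = 590150 + 2442 \sqrt{13}$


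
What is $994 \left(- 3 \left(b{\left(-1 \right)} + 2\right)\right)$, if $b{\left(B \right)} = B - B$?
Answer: $-5964$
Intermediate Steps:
$b{\left(B \right)} = 0$
$994 \left(- 3 \left(b{\left(-1 \right)} + 2\right)\right) = 994 \left(- 3 \left(0 + 2\right)\right) = 994 \left(\left(-3\right) 2\right) = 994 \left(-6\right) = -5964$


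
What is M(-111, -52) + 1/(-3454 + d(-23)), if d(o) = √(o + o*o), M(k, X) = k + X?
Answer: -88387722/542255 - √506/11929610 ≈ -163.00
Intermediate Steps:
M(k, X) = X + k
d(o) = √(o + o²)
M(-111, -52) + 1/(-3454 + d(-23)) = (-52 - 111) + 1/(-3454 + √(-23*(1 - 23))) = -163 + 1/(-3454 + √(-23*(-22))) = -163 + 1/(-3454 + √506)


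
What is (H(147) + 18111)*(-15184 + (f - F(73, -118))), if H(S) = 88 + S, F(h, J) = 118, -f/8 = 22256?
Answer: -3547199100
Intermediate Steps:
f = -178048 (f = -8*22256 = -178048)
(H(147) + 18111)*(-15184 + (f - F(73, -118))) = ((88 + 147) + 18111)*(-15184 + (-178048 - 1*118)) = (235 + 18111)*(-15184 + (-178048 - 118)) = 18346*(-15184 - 178166) = 18346*(-193350) = -3547199100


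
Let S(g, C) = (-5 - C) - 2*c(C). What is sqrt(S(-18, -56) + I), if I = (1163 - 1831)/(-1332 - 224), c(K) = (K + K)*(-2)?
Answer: I*sqrt(60009474)/389 ≈ 19.914*I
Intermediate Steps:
c(K) = -4*K (c(K) = (2*K)*(-2) = -4*K)
S(g, C) = -5 + 7*C (S(g, C) = (-5 - C) - (-8)*C = (-5 - C) + 8*C = -5 + 7*C)
I = 167/389 (I = -668/(-1556) = -668*(-1/1556) = 167/389 ≈ 0.42931)
sqrt(S(-18, -56) + I) = sqrt((-5 + 7*(-56)) + 167/389) = sqrt((-5 - 392) + 167/389) = sqrt(-397 + 167/389) = sqrt(-154266/389) = I*sqrt(60009474)/389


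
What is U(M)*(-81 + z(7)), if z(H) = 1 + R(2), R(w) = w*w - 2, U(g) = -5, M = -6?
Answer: 390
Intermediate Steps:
R(w) = -2 + w² (R(w) = w² - 2 = -2 + w²)
z(H) = 3 (z(H) = 1 + (-2 + 2²) = 1 + (-2 + 4) = 1 + 2 = 3)
U(M)*(-81 + z(7)) = -5*(-81 + 3) = -5*(-78) = 390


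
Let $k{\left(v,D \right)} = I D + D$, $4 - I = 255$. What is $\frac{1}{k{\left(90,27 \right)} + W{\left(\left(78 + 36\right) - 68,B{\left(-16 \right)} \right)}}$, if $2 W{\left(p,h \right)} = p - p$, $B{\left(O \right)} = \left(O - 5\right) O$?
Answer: $- \frac{1}{6750} \approx -0.00014815$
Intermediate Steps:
$I = -251$ ($I = 4 - 255 = -251$)
$k{\left(v,D \right)} = - 250 D$ ($k{\left(v,D \right)} = - 251 D + D = - 250 D$)
$B{\left(O \right)} = O \left(-5 + O\right)$ ($B{\left(O \right)} = \left(-5 + O\right) O = O \left(-5 + O\right)$)
$W{\left(p,h \right)} = 0$ ($W{\left(p,h \right)} = \frac{p - p}{2} = \frac{1}{2} \cdot 0 = 0$)
$\frac{1}{k{\left(90,27 \right)} + W{\left(\left(78 + 36\right) - 68,B{\left(-16 \right)} \right)}} = \frac{1}{\left(-250\right) 27 + 0} = \frac{1}{-6750 + 0} = \frac{1}{-6750} = - \frac{1}{6750}$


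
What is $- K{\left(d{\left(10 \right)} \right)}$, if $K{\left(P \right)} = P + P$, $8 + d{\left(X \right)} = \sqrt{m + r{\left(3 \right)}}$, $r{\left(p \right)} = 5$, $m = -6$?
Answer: $16 - 2 i \approx 16.0 - 2.0 i$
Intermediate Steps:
$d{\left(X \right)} = -8 + i$ ($d{\left(X \right)} = -8 + \sqrt{-6 + 5} = -8 + \sqrt{-1} = -8 + i$)
$K{\left(P \right)} = 2 P$
$- K{\left(d{\left(10 \right)} \right)} = - 2 \left(-8 + i\right) = - (-16 + 2 i) = 16 - 2 i$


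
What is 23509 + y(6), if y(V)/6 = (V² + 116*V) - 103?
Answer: 27283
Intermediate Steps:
y(V) = -618 + 6*V² + 696*V (y(V) = 6*((V² + 116*V) - 103) = 6*(-103 + V² + 116*V) = -618 + 6*V² + 696*V)
23509 + y(6) = 23509 + (-618 + 6*6² + 696*6) = 23509 + (-618 + 6*36 + 4176) = 23509 + (-618 + 216 + 4176) = 23509 + 3774 = 27283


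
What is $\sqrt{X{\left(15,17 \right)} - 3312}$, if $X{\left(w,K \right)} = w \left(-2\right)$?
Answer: $i \sqrt{3342} \approx 57.81 i$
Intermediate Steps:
$X{\left(w,K \right)} = - 2 w$
$\sqrt{X{\left(15,17 \right)} - 3312} = \sqrt{\left(-2\right) 15 - 3312} = \sqrt{-30 - 3312} = \sqrt{-3342} = i \sqrt{3342}$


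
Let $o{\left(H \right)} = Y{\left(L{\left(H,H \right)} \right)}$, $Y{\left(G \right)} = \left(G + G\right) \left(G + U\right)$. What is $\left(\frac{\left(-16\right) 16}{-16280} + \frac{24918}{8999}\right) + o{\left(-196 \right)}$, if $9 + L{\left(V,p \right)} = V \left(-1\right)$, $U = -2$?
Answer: $\frac{1267125044448}{18312965} \approx 69193.0$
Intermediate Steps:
$L{\left(V,p \right)} = -9 - V$ ($L{\left(V,p \right)} = -9 + V \left(-1\right) = -9 - V$)
$Y{\left(G \right)} = 2 G \left(-2 + G\right)$ ($Y{\left(G \right)} = \left(G + G\right) \left(G - 2\right) = 2 G \left(-2 + G\right)$)
$o{\left(H \right)} = 2 \left(-11 - H\right) \left(-9 - H\right)$ ($o{\left(H \right)} = 2 \left(-9 - H\right) \left(-2 - \left(9 + H\right)\right) = 2 \left(-9 - H\right) \left(-11 - H\right) = 2 \left(-11 - H\right) \left(-9 - H\right)$)
$\left(\frac{\left(-16\right) 16}{-16280} + \frac{24918}{8999}\right) + o{\left(-196 \right)} = \left(\frac{\left(-16\right) 16}{-16280} + \frac{24918}{8999}\right) + 2 \left(9 - 196\right) \left(11 - 196\right) = \left(\left(-256\right) \left(- \frac{1}{16280}\right) + 24918 \cdot \frac{1}{8999}\right) + 2 \left(-187\right) \left(-185\right) = \left(\frac{32}{2035} + \frac{24918}{8999}\right) + 69190 = \frac{50996098}{18312965} + 69190 = \frac{1267125044448}{18312965}$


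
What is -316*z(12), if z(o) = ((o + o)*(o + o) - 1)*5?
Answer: -908500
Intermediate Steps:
z(o) = -5 + 20*o**2 (z(o) = ((2*o)*(2*o) - 1)*5 = (4*o**2 - 1)*5 = (-1 + 4*o**2)*5 = -5 + 20*o**2)
-316*z(12) = -316*(-5 + 20*12**2) = -316*(-5 + 20*144) = -316*(-5 + 2880) = -316*2875 = -908500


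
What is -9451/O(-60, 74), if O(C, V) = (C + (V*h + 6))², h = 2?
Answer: -9451/8836 ≈ -1.0696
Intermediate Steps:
O(C, V) = (6 + C + 2*V)² (O(C, V) = (C + (V*2 + 6))² = (C + (2*V + 6))² = (C + (6 + 2*V))² = (6 + C + 2*V)²)
-9451/O(-60, 74) = -9451/(6 - 60 + 2*74)² = -9451/(6 - 60 + 148)² = -9451/(94²) = -9451/8836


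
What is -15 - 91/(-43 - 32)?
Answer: -1034/75 ≈ -13.787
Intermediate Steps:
-15 - 91/(-43 - 32) = -15 - 91/(-75) = -15 - 1/75*(-91) = -15 + 91/75 = -1034/75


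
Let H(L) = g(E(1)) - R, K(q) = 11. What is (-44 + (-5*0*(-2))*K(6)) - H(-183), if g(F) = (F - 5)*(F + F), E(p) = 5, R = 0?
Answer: -44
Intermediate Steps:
g(F) = 2*F*(-5 + F) (g(F) = (-5 + F)*(2*F) = 2*F*(-5 + F))
H(L) = 0 (H(L) = 2*5*(-5 + 5) - 1*0 = 2*5*0 + 0 = 0 + 0 = 0)
(-44 + (-5*0*(-2))*K(6)) - H(-183) = (-44 + (-5*0*(-2))*11) - 1*0 = (-44 + (0*(-2))*11) + 0 = (-44 + 0*11) + 0 = (-44 + 0) + 0 = -44 + 0 = -44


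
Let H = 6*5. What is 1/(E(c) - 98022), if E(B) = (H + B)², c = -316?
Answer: -1/16226 ≈ -6.1629e-5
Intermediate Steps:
H = 30
E(B) = (30 + B)²
1/(E(c) - 98022) = 1/((30 - 316)² - 98022) = 1/((-286)² - 98022) = 1/(81796 - 98022) = 1/(-16226) = -1/16226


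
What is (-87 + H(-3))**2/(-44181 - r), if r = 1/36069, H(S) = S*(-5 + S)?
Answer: -20451123/227652070 ≈ -0.089835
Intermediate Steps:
r = 1/36069 ≈ 2.7725e-5
(-87 + H(-3))**2/(-44181 - r) = (-87 - 3*(-5 - 3))**2/(-44181 - 1*1/36069) = (-87 - 3*(-8))**2/(-44181 - 1/36069) = (-87 + 24)**2/(-1593564490/36069) = (-63)**2*(-36069/1593564490) = 3969*(-36069/1593564490) = -20451123/227652070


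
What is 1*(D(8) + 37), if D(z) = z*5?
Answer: 77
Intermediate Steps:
D(z) = 5*z
1*(D(8) + 37) = 1*(5*8 + 37) = 1*(40 + 37) = 1*77 = 77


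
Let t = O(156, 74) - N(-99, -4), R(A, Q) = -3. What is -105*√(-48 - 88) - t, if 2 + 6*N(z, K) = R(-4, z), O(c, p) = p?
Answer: -449/6 - 210*I*√34 ≈ -74.833 - 1224.5*I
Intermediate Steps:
N(z, K) = -⅚ (N(z, K) = -⅓ + (⅙)*(-3) = -⅓ - ½ = -⅚)
t = 449/6 (t = 74 - 1*(-⅚) = 74 + ⅚ = 449/6 ≈ 74.833)
-105*√(-48 - 88) - t = -105*√(-48 - 88) - 1*449/6 = -210*I*√34 - 449/6 = -449/6 - 210*I*√34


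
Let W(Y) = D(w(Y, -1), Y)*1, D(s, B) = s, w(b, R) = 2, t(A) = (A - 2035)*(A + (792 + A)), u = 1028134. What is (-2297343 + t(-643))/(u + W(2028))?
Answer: -974411/1028136 ≈ -0.94775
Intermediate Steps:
t(A) = (-2035 + A)*(792 + 2*A)
W(Y) = 2 (W(Y) = 2*1 = 2)
(-2297343 + t(-643))/(u + W(2028)) = (-2297343 + (-1611720 - 3278*(-643) + 2*(-643)²))/(1028134 + 2) = (-2297343 + (-1611720 + 2107754 + 2*413449))/1028136 = (-2297343 + (-1611720 + 2107754 + 826898))*(1/1028136) = (-2297343 + 1322932)*(1/1028136) = -974411*1/1028136 = -974411/1028136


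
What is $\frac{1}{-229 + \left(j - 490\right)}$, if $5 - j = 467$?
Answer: $- \frac{1}{1181} \approx -0.00084674$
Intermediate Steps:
$j = -462$ ($j = 5 - 467 = -462$)
$\frac{1}{-229 + \left(j - 490\right)} = \frac{1}{-229 - 952} = \frac{1}{-1181} = - \frac{1}{1181}$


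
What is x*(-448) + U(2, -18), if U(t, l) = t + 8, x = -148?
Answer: 66314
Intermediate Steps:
U(t, l) = 8 + t
x*(-448) + U(2, -18) = -148*(-448) + (8 + 2) = 66304 + 10 = 66314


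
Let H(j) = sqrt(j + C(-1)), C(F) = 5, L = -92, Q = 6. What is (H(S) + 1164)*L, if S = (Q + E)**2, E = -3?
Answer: -107088 - 92*sqrt(14) ≈ -1.0743e+5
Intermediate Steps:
S = 9 (S = (6 - 3)**2 = 3**2 = 9)
H(j) = sqrt(5 + j) (H(j) = sqrt(j + 5) = sqrt(5 + j))
(H(S) + 1164)*L = (sqrt(5 + 9) + 1164)*(-92) = (sqrt(14) + 1164)*(-92) = (1164 + sqrt(14))*(-92) = -107088 - 92*sqrt(14)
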